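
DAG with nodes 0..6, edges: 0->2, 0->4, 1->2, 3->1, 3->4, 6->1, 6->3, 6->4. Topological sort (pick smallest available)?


Kahn's algorithm, process smallest node first
Order: [0, 5, 6, 3, 1, 2, 4]


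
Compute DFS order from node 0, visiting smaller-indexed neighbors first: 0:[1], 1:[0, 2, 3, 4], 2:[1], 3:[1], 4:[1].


DFS stack-based: start with [0]
Visit order: [0, 1, 2, 3, 4]


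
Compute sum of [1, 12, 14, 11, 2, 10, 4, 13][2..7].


Prefix sums: [0, 1, 13, 27, 38, 40, 50, 54, 67]
Sum[2..7] = prefix[8] - prefix[2] = 67 - 13 = 54


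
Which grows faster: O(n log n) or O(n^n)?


linearithmic grows slower than n^n
O(n log n) is asymptotically smaller; O(n^n) grows faster


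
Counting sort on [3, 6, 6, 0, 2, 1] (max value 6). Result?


Count array: [1, 1, 1, 1, 0, 0, 2]
Reconstruct: [0, 1, 2, 3, 6, 6]


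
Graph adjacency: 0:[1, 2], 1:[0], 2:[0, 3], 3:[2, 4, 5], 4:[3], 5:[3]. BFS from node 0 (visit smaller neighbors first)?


BFS queue: start with [0]
Visit order: [0, 1, 2, 3, 4, 5]


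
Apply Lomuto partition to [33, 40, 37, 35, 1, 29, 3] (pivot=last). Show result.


Elements <= 3 go left of pivot.
Result: [1, 3, 37, 35, 33, 29, 40], pivot at index 1


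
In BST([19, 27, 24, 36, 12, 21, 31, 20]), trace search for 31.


BST root = 19
Search for 31: compare at each node
Path: [19, 27, 36, 31]


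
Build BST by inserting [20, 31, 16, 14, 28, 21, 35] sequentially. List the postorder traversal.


Root = 20; build tree by BST insertion.
Postorder traversal: [14, 16, 21, 28, 35, 31, 20]


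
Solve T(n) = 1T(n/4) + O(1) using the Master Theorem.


a=1, b=4, c=0. log_4(1)=0 = c=0. Case 2: O(n^c log n) = O(log n)
Complexity: O(log n)


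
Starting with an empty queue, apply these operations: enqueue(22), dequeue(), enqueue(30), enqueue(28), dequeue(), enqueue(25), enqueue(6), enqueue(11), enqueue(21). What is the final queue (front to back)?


enqueue(22) -> [22]
dequeue() returns 22 -> []
enqueue(30) -> [30]
enqueue(28) -> [30, 28]
dequeue() returns 30 -> [28]
enqueue(25) -> [28, 25]
enqueue(6) -> [28, 25, 6]
enqueue(11) -> [28, 25, 6, 11]
enqueue(21) -> [28, 25, 6, 11, 21]
Final queue (front to back): [28, 25, 6, 11, 21]


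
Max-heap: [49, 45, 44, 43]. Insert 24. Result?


Append 24: [49, 45, 44, 43, 24]
Bubble up: no swaps needed
Result: [49, 45, 44, 43, 24]


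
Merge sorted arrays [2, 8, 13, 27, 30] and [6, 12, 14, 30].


Compare heads, take smaller each step.
Merged: [2, 6, 8, 12, 13, 14, 27, 30, 30]


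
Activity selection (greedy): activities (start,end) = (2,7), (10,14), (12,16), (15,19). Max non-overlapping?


Greedy: pick earliest-ending, then skip overlaps.
Selected (3 activities): [(2, 7), (10, 14), (15, 19)]


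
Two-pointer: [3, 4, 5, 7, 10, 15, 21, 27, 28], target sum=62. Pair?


Two pointers: lo=0, hi=8
No pair sums to 62


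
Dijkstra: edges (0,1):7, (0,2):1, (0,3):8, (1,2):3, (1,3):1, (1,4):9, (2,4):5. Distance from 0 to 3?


Dijkstra from 0:
Distances: {0: 0, 1: 4, 2: 1, 3: 5, 4: 6}
Shortest distance to 3 = 5, path = [0, 2, 1, 3]


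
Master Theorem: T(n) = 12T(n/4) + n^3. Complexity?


a=12, b=4, c=3. log_4(12)=1.792 < c=3. Case 3: O(n^c) = O(n^3)
Complexity: O(n^3)


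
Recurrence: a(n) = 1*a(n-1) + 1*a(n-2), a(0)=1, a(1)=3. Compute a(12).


Build bottom-up:
...a(10)=199, a(11)=322, a(12)=1*322+1*199=521


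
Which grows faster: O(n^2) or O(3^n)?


quadratic grows slower than exponential (base 3)
O(n^2) is asymptotically smaller; O(3^n) grows faster


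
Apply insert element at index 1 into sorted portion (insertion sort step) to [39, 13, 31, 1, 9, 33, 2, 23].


After one pass: [13, 39, 31, 1, 9, 33, 2, 23]


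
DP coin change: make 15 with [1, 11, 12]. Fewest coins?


dp[0]=0; dp[i]=1+min(dp[i-c] for c in coins)
...dp[10]=10, dp[11]=1, dp[12]=1, dp[13]=2, dp[14]=3, dp[15]=4
Minimum coins for 15 = 4


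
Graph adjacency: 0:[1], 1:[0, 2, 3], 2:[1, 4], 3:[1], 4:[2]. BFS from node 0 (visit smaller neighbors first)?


BFS queue: start with [0]
Visit order: [0, 1, 2, 3, 4]


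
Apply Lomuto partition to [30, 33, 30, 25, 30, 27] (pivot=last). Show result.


Elements <= 27 go left of pivot.
Result: [25, 27, 30, 30, 30, 33], pivot at index 1


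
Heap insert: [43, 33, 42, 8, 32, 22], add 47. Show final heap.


Append 47: [43, 33, 42, 8, 32, 22, 47]
Bubble up: swap idx 6(47) with idx 2(42); swap idx 2(47) with idx 0(43)
Result: [47, 33, 43, 8, 32, 22, 42]


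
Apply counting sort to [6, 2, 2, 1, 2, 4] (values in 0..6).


Count array: [0, 1, 3, 0, 1, 0, 1]
Reconstruct: [1, 2, 2, 2, 4, 6]


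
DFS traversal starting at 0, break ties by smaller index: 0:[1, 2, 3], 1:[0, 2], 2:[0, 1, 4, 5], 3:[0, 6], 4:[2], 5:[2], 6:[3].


DFS stack-based: start with [0]
Visit order: [0, 1, 2, 4, 5, 3, 6]


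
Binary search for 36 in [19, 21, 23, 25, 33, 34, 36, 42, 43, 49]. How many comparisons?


Search for 36:
[0,9] mid=4 arr[4]=33
[5,9] mid=7 arr[7]=42
[5,6] mid=5 arr[5]=34
[6,6] mid=6 arr[6]=36
Total: 4 comparisons


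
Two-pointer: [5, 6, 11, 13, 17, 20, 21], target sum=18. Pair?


Two pointers: lo=0, hi=6
Found pair: (5, 13) summing to 18


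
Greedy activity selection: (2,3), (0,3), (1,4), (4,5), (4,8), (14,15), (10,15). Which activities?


Greedy: pick earliest-ending, then skip overlaps.
Selected (3 activities): [(2, 3), (4, 5), (14, 15)]


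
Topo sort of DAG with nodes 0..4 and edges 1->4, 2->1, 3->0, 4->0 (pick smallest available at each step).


Kahn's algorithm, process smallest node first
Order: [2, 1, 3, 4, 0]


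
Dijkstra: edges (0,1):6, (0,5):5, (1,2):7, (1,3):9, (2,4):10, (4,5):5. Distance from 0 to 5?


Dijkstra from 0:
Distances: {0: 0, 1: 6, 2: 13, 3: 15, 4: 10, 5: 5}
Shortest distance to 5 = 5, path = [0, 5]


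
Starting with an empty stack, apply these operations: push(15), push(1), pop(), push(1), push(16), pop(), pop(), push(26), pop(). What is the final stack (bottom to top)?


push(15) -> [15]
push(1) -> [15, 1]
pop() returns 1 -> [15]
push(1) -> [15, 1]
push(16) -> [15, 1, 16]
pop() returns 16 -> [15, 1]
pop() returns 1 -> [15]
push(26) -> [15, 26]
pop() returns 26 -> [15]
Final stack (bottom to top): [15]


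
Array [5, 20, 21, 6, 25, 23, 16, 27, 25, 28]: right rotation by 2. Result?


Right rotate by 2: [25, 28, 5, 20, 21, 6, 25, 23, 16, 27]


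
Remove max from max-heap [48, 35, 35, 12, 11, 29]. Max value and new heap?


Max = 48
Replace root with last, heapify down
Resulting heap: [35, 29, 35, 12, 11]


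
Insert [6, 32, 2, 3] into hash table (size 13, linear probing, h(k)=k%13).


Insertions: 6->slot 6; 32->slot 7; 2->slot 2; 3->slot 3
Table: [None, None, 2, 3, None, None, 6, 32, None, None, None, None, None]


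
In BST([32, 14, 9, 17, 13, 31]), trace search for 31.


BST root = 32
Search for 31: compare at each node
Path: [32, 14, 17, 31]


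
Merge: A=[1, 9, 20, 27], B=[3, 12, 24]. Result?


Compare heads, take smaller each step.
Merged: [1, 3, 9, 12, 20, 24, 27]


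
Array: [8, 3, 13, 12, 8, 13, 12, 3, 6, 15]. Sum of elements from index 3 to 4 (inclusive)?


Prefix sums: [0, 8, 11, 24, 36, 44, 57, 69, 72, 78, 93]
Sum[3..4] = prefix[5] - prefix[3] = 44 - 24 = 20


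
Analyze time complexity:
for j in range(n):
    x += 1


Per nesting level: O(n) = O(n)
Complexity: O(n)


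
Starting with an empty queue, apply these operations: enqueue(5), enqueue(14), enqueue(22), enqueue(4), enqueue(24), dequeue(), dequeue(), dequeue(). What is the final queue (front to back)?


enqueue(5) -> [5]
enqueue(14) -> [5, 14]
enqueue(22) -> [5, 14, 22]
enqueue(4) -> [5, 14, 22, 4]
enqueue(24) -> [5, 14, 22, 4, 24]
dequeue() returns 5 -> [14, 22, 4, 24]
dequeue() returns 14 -> [22, 4, 24]
dequeue() returns 22 -> [4, 24]
Final queue (front to back): [4, 24]


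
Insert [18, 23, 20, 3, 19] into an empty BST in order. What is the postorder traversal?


Root = 18; build tree by BST insertion.
Postorder traversal: [3, 19, 20, 23, 18]


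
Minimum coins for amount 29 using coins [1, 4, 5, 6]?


dp[0]=0; dp[i]=1+min(dp[i-c] for c in coins)
...dp[24]=4, dp[25]=5, dp[26]=5, dp[27]=5, dp[28]=5, dp[29]=5
Minimum coins for 29 = 5


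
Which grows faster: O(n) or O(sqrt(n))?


sublinear grows slower than linear
O(sqrt(n)) is asymptotically smaller; O(n) grows faster


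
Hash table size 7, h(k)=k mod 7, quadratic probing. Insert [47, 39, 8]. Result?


Insertions: 47->slot 5; 39->slot 4; 8->slot 1
Table: [None, 8, None, None, 39, 47, None]


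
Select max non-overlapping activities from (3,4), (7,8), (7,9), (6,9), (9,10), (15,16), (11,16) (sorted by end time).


Greedy: pick earliest-ending, then skip overlaps.
Selected (4 activities): [(3, 4), (7, 8), (9, 10), (15, 16)]


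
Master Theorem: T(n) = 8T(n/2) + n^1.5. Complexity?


a=8, b=2, c=1.5. log_2(8)=3 > c=1.5. Case 1: O(n^log_b(a)) = O(n^3)
Complexity: O(n^3)


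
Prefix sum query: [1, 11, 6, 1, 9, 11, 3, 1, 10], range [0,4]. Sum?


Prefix sums: [0, 1, 12, 18, 19, 28, 39, 42, 43, 53]
Sum[0..4] = prefix[5] - prefix[0] = 28 - 0 = 28


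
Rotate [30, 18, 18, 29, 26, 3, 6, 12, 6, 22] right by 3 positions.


Right rotate by 3: [12, 6, 22, 30, 18, 18, 29, 26, 3, 6]


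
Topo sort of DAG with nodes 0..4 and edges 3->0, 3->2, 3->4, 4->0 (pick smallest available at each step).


Kahn's algorithm, process smallest node first
Order: [1, 3, 2, 4, 0]


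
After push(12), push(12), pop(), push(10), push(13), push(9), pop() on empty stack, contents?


push(12) -> [12]
push(12) -> [12, 12]
pop() returns 12 -> [12]
push(10) -> [12, 10]
push(13) -> [12, 10, 13]
push(9) -> [12, 10, 13, 9]
pop() returns 9 -> [12, 10, 13]
Final stack (bottom to top): [12, 10, 13]


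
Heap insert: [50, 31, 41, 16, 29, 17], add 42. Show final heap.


Append 42: [50, 31, 41, 16, 29, 17, 42]
Bubble up: swap idx 6(42) with idx 2(41)
Result: [50, 31, 42, 16, 29, 17, 41]


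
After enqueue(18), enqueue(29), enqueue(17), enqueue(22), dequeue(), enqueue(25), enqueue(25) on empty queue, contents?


enqueue(18) -> [18]
enqueue(29) -> [18, 29]
enqueue(17) -> [18, 29, 17]
enqueue(22) -> [18, 29, 17, 22]
dequeue() returns 18 -> [29, 17, 22]
enqueue(25) -> [29, 17, 22, 25]
enqueue(25) -> [29, 17, 22, 25, 25]
Final queue (front to back): [29, 17, 22, 25, 25]


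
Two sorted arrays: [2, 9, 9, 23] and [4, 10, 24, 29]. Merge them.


Compare heads, take smaller each step.
Merged: [2, 4, 9, 9, 10, 23, 24, 29]


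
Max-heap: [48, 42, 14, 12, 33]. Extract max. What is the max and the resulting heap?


Max = 48
Replace root with last, heapify down
Resulting heap: [42, 33, 14, 12]


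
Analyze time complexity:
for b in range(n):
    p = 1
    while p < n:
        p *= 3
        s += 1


Per nesting level: O(n) * O(log n) = O(n log n)
Complexity: O(n log n)


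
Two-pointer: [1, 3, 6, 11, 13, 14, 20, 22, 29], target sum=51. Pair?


Two pointers: lo=0, hi=8
Found pair: (22, 29) summing to 51


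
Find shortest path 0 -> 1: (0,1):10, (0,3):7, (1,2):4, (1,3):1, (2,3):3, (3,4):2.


Dijkstra from 0:
Distances: {0: 0, 1: 8, 2: 10, 3: 7, 4: 9}
Shortest distance to 1 = 8, path = [0, 3, 1]


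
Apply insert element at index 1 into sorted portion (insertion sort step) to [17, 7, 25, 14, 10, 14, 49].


After one pass: [7, 17, 25, 14, 10, 14, 49]


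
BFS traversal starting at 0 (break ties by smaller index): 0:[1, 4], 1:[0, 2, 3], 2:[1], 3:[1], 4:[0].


BFS queue: start with [0]
Visit order: [0, 1, 4, 2, 3]


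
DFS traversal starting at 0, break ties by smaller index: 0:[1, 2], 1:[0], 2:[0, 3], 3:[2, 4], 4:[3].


DFS stack-based: start with [0]
Visit order: [0, 1, 2, 3, 4]


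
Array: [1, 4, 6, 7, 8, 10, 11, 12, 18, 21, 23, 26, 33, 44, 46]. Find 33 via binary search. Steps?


Search for 33:
[0,14] mid=7 arr[7]=12
[8,14] mid=11 arr[11]=26
[12,14] mid=13 arr[13]=44
[12,12] mid=12 arr[12]=33
Total: 4 comparisons


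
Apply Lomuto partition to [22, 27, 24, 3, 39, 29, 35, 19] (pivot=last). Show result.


Elements <= 19 go left of pivot.
Result: [3, 19, 24, 22, 39, 29, 35, 27], pivot at index 1


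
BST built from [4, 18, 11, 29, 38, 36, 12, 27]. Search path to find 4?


BST root = 4
Search for 4: compare at each node
Path: [4]


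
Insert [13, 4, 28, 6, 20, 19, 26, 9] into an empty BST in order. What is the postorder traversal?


Root = 13; build tree by BST insertion.
Postorder traversal: [9, 6, 4, 19, 26, 20, 28, 13]


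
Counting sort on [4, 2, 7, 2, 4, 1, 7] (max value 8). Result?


Count array: [0, 1, 2, 0, 2, 0, 0, 2, 0]
Reconstruct: [1, 2, 2, 4, 4, 7, 7]


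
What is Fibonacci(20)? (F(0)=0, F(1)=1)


F(n)=F(n-1)+F(n-2)
...F(18)=2584, F(19)=4181, F(20)=6765


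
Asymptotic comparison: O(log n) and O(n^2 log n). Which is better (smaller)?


logarithmic grows slower than n^2 log n
O(log n) is asymptotically smaller; O(n^2 log n) grows faster


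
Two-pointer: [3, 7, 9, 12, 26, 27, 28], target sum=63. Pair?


Two pointers: lo=0, hi=6
No pair sums to 63


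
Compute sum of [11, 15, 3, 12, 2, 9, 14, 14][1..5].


Prefix sums: [0, 11, 26, 29, 41, 43, 52, 66, 80]
Sum[1..5] = prefix[6] - prefix[1] = 52 - 11 = 41


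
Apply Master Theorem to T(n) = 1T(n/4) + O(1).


a=1, b=4, c=0. log_4(1)=0 = c=0. Case 2: O(n^c log n) = O(log n)
Complexity: O(log n)


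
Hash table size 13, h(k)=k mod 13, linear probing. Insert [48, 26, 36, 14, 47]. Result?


Insertions: 48->slot 9; 26->slot 0; 36->slot 10; 14->slot 1; 47->slot 8
Table: [26, 14, None, None, None, None, None, None, 47, 48, 36, None, None]


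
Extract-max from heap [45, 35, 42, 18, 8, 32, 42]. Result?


Max = 45
Replace root with last, heapify down
Resulting heap: [42, 35, 42, 18, 8, 32]


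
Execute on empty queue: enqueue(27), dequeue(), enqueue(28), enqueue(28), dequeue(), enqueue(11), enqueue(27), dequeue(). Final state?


enqueue(27) -> [27]
dequeue() returns 27 -> []
enqueue(28) -> [28]
enqueue(28) -> [28, 28]
dequeue() returns 28 -> [28]
enqueue(11) -> [28, 11]
enqueue(27) -> [28, 11, 27]
dequeue() returns 28 -> [11, 27]
Final queue (front to back): [11, 27]


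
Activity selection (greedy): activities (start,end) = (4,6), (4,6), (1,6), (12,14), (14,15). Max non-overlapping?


Greedy: pick earliest-ending, then skip overlaps.
Selected (3 activities): [(4, 6), (12, 14), (14, 15)]


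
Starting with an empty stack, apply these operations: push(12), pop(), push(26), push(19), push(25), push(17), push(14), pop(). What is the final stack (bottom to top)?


push(12) -> [12]
pop() returns 12 -> []
push(26) -> [26]
push(19) -> [26, 19]
push(25) -> [26, 19, 25]
push(17) -> [26, 19, 25, 17]
push(14) -> [26, 19, 25, 17, 14]
pop() returns 14 -> [26, 19, 25, 17]
Final stack (bottom to top): [26, 19, 25, 17]


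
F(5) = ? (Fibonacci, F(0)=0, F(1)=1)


F(n)=F(n-1)+F(n-2)
...F(3)=2, F(4)=3, F(5)=5


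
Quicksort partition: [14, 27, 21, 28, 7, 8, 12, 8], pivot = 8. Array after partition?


Elements <= 8 go left of pivot.
Result: [7, 8, 8, 28, 14, 27, 12, 21], pivot at index 2


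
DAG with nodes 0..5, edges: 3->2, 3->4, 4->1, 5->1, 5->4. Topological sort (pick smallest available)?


Kahn's algorithm, process smallest node first
Order: [0, 3, 2, 5, 4, 1]


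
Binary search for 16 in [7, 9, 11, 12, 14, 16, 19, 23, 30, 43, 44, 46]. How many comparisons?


Search for 16:
[0,11] mid=5 arr[5]=16
Total: 1 comparisons


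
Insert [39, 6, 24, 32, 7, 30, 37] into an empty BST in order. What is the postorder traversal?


Root = 39; build tree by BST insertion.
Postorder traversal: [7, 30, 37, 32, 24, 6, 39]


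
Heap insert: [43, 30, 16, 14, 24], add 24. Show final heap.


Append 24: [43, 30, 16, 14, 24, 24]
Bubble up: swap idx 5(24) with idx 2(16)
Result: [43, 30, 24, 14, 24, 16]


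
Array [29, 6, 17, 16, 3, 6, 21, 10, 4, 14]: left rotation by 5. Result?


Left rotate by 5: [6, 21, 10, 4, 14, 29, 6, 17, 16, 3]


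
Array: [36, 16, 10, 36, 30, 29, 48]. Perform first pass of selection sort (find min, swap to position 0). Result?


After one pass: [10, 16, 36, 36, 30, 29, 48]


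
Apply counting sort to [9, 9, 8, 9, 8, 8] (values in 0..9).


Count array: [0, 0, 0, 0, 0, 0, 0, 0, 3, 3]
Reconstruct: [8, 8, 8, 9, 9, 9]


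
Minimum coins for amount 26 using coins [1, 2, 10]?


dp[0]=0; dp[i]=1+min(dp[i-c] for c in coins)
...dp[21]=3, dp[22]=3, dp[23]=4, dp[24]=4, dp[25]=5, dp[26]=5
Minimum coins for 26 = 5


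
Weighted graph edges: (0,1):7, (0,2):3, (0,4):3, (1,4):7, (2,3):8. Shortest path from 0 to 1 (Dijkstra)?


Dijkstra from 0:
Distances: {0: 0, 1: 7, 2: 3, 3: 11, 4: 3}
Shortest distance to 1 = 7, path = [0, 1]


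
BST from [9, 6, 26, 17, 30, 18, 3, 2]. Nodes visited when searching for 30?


BST root = 9
Search for 30: compare at each node
Path: [9, 26, 30]


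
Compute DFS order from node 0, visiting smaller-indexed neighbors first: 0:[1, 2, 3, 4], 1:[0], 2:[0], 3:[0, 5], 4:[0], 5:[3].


DFS stack-based: start with [0]
Visit order: [0, 1, 2, 3, 5, 4]


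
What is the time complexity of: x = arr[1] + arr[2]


Analysis: constant-time operation, no loop
Complexity: O(1)


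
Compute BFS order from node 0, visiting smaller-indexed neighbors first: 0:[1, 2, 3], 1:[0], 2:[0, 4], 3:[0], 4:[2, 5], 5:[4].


BFS queue: start with [0]
Visit order: [0, 1, 2, 3, 4, 5]


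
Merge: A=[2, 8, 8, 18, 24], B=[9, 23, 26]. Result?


Compare heads, take smaller each step.
Merged: [2, 8, 8, 9, 18, 23, 24, 26]


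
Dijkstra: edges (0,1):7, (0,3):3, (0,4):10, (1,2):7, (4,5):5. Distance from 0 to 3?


Dijkstra from 0:
Distances: {0: 0, 1: 7, 2: 14, 3: 3, 4: 10, 5: 15}
Shortest distance to 3 = 3, path = [0, 3]


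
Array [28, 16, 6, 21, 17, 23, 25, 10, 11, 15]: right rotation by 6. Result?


Right rotate by 6: [17, 23, 25, 10, 11, 15, 28, 16, 6, 21]


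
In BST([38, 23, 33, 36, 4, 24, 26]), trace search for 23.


BST root = 38
Search for 23: compare at each node
Path: [38, 23]


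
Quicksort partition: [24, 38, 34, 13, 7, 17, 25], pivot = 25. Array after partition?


Elements <= 25 go left of pivot.
Result: [24, 13, 7, 17, 25, 38, 34], pivot at index 4


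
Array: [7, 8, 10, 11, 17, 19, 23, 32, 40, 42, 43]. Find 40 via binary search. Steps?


Search for 40:
[0,10] mid=5 arr[5]=19
[6,10] mid=8 arr[8]=40
Total: 2 comparisons


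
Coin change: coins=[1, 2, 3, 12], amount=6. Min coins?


dp[0]=0; dp[i]=1+min(dp[i-c] for c in coins)
...dp[1]=1, dp[2]=1, dp[3]=1, dp[4]=2, dp[5]=2, dp[6]=2
Minimum coins for 6 = 2


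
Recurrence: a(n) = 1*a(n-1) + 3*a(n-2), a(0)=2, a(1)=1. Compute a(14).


Build bottom-up:
...a(12)=22258, a(13)=51169, a(14)=1*51169+3*22258=117943


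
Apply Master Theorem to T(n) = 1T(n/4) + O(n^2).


a=1, b=4, c=2. log_4(1)=0 < c=2. Case 3: O(n^c) = O(n^2)
Complexity: O(n^2)


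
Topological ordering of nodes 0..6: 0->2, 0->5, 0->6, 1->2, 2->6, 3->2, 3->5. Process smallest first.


Kahn's algorithm, process smallest node first
Order: [0, 1, 3, 2, 4, 5, 6]


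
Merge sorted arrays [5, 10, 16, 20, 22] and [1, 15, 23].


Compare heads, take smaller each step.
Merged: [1, 5, 10, 15, 16, 20, 22, 23]


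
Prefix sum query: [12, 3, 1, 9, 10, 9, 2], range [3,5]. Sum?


Prefix sums: [0, 12, 15, 16, 25, 35, 44, 46]
Sum[3..5] = prefix[6] - prefix[3] = 44 - 16 = 28


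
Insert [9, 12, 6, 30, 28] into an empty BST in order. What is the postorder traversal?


Root = 9; build tree by BST insertion.
Postorder traversal: [6, 28, 30, 12, 9]


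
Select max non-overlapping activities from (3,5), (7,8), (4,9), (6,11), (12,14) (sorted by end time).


Greedy: pick earliest-ending, then skip overlaps.
Selected (3 activities): [(3, 5), (7, 8), (12, 14)]


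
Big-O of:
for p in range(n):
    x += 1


Per nesting level: O(n) = O(n)
Complexity: O(n)


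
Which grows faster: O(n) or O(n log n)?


linear grows slower than linearithmic
O(n) is asymptotically smaller; O(n log n) grows faster


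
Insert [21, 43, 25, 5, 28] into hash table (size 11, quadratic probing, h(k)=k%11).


Insertions: 21->slot 10; 43->slot 0; 25->slot 3; 5->slot 5; 28->slot 6
Table: [43, None, None, 25, None, 5, 28, None, None, None, 21]


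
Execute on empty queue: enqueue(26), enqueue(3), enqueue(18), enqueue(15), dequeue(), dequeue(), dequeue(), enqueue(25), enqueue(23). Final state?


enqueue(26) -> [26]
enqueue(3) -> [26, 3]
enqueue(18) -> [26, 3, 18]
enqueue(15) -> [26, 3, 18, 15]
dequeue() returns 26 -> [3, 18, 15]
dequeue() returns 3 -> [18, 15]
dequeue() returns 18 -> [15]
enqueue(25) -> [15, 25]
enqueue(23) -> [15, 25, 23]
Final queue (front to back): [15, 25, 23]


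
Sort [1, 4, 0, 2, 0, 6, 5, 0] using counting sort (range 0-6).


Count array: [3, 1, 1, 0, 1, 1, 1]
Reconstruct: [0, 0, 0, 1, 2, 4, 5, 6]


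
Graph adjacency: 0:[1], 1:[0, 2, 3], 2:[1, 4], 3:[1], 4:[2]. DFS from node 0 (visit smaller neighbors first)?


DFS stack-based: start with [0]
Visit order: [0, 1, 2, 4, 3]


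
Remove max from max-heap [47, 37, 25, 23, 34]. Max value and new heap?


Max = 47
Replace root with last, heapify down
Resulting heap: [37, 34, 25, 23]


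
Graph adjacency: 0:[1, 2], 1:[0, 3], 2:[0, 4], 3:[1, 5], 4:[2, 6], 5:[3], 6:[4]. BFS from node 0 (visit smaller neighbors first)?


BFS queue: start with [0]
Visit order: [0, 1, 2, 3, 4, 5, 6]


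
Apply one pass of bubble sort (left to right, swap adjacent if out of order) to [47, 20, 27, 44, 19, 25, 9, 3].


After one pass: [20, 27, 44, 19, 25, 9, 3, 47]


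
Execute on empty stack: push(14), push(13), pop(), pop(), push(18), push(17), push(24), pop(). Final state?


push(14) -> [14]
push(13) -> [14, 13]
pop() returns 13 -> [14]
pop() returns 14 -> []
push(18) -> [18]
push(17) -> [18, 17]
push(24) -> [18, 17, 24]
pop() returns 24 -> [18, 17]
Final stack (bottom to top): [18, 17]


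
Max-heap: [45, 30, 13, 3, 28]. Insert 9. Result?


Append 9: [45, 30, 13, 3, 28, 9]
Bubble up: no swaps needed
Result: [45, 30, 13, 3, 28, 9]


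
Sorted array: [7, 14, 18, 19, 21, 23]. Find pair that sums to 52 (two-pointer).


Two pointers: lo=0, hi=5
No pair sums to 52


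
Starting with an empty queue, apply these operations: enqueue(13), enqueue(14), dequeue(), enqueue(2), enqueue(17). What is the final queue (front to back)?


enqueue(13) -> [13]
enqueue(14) -> [13, 14]
dequeue() returns 13 -> [14]
enqueue(2) -> [14, 2]
enqueue(17) -> [14, 2, 17]
Final queue (front to back): [14, 2, 17]


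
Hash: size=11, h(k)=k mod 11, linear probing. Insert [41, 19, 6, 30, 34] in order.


Insertions: 41->slot 8; 19->slot 9; 6->slot 6; 30->slot 10; 34->slot 1
Table: [None, 34, None, None, None, None, 6, None, 41, 19, 30]


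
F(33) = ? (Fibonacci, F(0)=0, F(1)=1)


F(n)=F(n-1)+F(n-2)
...F(31)=1346269, F(32)=2178309, F(33)=3524578


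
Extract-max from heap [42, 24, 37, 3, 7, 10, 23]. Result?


Max = 42
Replace root with last, heapify down
Resulting heap: [37, 24, 23, 3, 7, 10]


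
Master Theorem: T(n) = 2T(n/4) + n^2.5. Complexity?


a=2, b=4, c=2.5. log_4(2)=0.5 < c=2.5. Case 3: O(n^c) = O(n^2.500)
Complexity: O(n^2.500)


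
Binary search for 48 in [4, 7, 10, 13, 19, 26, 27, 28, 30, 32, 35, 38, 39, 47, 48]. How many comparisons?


Search for 48:
[0,14] mid=7 arr[7]=28
[8,14] mid=11 arr[11]=38
[12,14] mid=13 arr[13]=47
[14,14] mid=14 arr[14]=48
Total: 4 comparisons


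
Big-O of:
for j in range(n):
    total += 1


Per nesting level: O(n) = O(n)
Complexity: O(n)


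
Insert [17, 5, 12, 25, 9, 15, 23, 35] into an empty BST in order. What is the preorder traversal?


Root = 17; build tree by BST insertion.
Preorder traversal: [17, 5, 12, 9, 15, 25, 23, 35]


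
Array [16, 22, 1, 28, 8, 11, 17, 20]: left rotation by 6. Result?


Left rotate by 6: [17, 20, 16, 22, 1, 28, 8, 11]


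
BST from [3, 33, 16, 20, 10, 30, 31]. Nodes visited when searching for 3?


BST root = 3
Search for 3: compare at each node
Path: [3]


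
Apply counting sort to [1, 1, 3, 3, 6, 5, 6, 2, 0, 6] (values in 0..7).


Count array: [1, 2, 1, 2, 0, 1, 3, 0]
Reconstruct: [0, 1, 1, 2, 3, 3, 5, 6, 6, 6]


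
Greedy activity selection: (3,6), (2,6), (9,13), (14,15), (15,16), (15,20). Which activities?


Greedy: pick earliest-ending, then skip overlaps.
Selected (4 activities): [(3, 6), (9, 13), (14, 15), (15, 16)]


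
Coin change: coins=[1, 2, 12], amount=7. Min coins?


dp[0]=0; dp[i]=1+min(dp[i-c] for c in coins)
...dp[2]=1, dp[3]=2, dp[4]=2, dp[5]=3, dp[6]=3, dp[7]=4
Minimum coins for 7 = 4


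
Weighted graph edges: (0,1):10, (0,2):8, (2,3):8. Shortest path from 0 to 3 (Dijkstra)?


Dijkstra from 0:
Distances: {0: 0, 1: 10, 2: 8, 3: 16}
Shortest distance to 3 = 16, path = [0, 2, 3]


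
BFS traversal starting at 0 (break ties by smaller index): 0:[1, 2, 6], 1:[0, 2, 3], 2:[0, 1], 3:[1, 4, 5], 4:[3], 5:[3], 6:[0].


BFS queue: start with [0]
Visit order: [0, 1, 2, 6, 3, 4, 5]


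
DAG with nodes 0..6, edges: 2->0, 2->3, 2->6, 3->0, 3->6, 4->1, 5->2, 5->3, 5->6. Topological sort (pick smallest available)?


Kahn's algorithm, process smallest node first
Order: [4, 1, 5, 2, 3, 0, 6]


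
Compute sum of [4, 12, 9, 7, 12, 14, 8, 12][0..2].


Prefix sums: [0, 4, 16, 25, 32, 44, 58, 66, 78]
Sum[0..2] = prefix[3] - prefix[0] = 25 - 0 = 25


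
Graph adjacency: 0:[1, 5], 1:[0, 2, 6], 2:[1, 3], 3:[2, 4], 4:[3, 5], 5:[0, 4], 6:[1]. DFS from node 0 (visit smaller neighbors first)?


DFS stack-based: start with [0]
Visit order: [0, 1, 2, 3, 4, 5, 6]


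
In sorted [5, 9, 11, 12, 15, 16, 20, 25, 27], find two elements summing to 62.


Two pointers: lo=0, hi=8
No pair sums to 62


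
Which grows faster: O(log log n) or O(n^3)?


double-logarithmic grows slower than cubic
O(log log n) is asymptotically smaller; O(n^3) grows faster


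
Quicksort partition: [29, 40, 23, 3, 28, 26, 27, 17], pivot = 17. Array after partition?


Elements <= 17 go left of pivot.
Result: [3, 17, 23, 29, 28, 26, 27, 40], pivot at index 1


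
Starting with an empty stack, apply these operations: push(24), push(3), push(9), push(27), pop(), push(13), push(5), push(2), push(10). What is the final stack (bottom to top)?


push(24) -> [24]
push(3) -> [24, 3]
push(9) -> [24, 3, 9]
push(27) -> [24, 3, 9, 27]
pop() returns 27 -> [24, 3, 9]
push(13) -> [24, 3, 9, 13]
push(5) -> [24, 3, 9, 13, 5]
push(2) -> [24, 3, 9, 13, 5, 2]
push(10) -> [24, 3, 9, 13, 5, 2, 10]
Final stack (bottom to top): [24, 3, 9, 13, 5, 2, 10]


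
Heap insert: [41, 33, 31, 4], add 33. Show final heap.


Append 33: [41, 33, 31, 4, 33]
Bubble up: no swaps needed
Result: [41, 33, 31, 4, 33]


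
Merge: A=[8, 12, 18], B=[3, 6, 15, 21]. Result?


Compare heads, take smaller each step.
Merged: [3, 6, 8, 12, 15, 18, 21]


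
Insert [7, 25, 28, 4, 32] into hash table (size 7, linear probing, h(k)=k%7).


Insertions: 7->slot 0; 25->slot 4; 28->slot 1; 4->slot 5; 32->slot 6
Table: [7, 28, None, None, 25, 4, 32]


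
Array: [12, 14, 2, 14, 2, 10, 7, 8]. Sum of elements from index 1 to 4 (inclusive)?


Prefix sums: [0, 12, 26, 28, 42, 44, 54, 61, 69]
Sum[1..4] = prefix[5] - prefix[1] = 44 - 12 = 32


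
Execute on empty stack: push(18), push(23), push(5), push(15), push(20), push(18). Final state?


push(18) -> [18]
push(23) -> [18, 23]
push(5) -> [18, 23, 5]
push(15) -> [18, 23, 5, 15]
push(20) -> [18, 23, 5, 15, 20]
push(18) -> [18, 23, 5, 15, 20, 18]
Final stack (bottom to top): [18, 23, 5, 15, 20, 18]


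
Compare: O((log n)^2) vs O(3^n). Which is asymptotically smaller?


polylogarithmic grows slower than exponential (base 3)
O((log n)^2) is asymptotically smaller; O(3^n) grows faster


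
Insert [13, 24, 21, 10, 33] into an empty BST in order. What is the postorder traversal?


Root = 13; build tree by BST insertion.
Postorder traversal: [10, 21, 33, 24, 13]


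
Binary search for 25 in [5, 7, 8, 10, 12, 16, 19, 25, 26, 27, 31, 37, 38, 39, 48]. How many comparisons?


Search for 25:
[0,14] mid=7 arr[7]=25
Total: 1 comparisons


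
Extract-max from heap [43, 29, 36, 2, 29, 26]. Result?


Max = 43
Replace root with last, heapify down
Resulting heap: [36, 29, 26, 2, 29]


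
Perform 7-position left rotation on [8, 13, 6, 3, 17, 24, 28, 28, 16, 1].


Left rotate by 7: [28, 16, 1, 8, 13, 6, 3, 17, 24, 28]


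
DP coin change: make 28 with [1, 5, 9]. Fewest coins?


dp[0]=0; dp[i]=1+min(dp[i-c] for c in coins)
...dp[23]=3, dp[24]=4, dp[25]=5, dp[26]=6, dp[27]=3, dp[28]=4
Minimum coins for 28 = 4


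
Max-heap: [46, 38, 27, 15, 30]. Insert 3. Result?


Append 3: [46, 38, 27, 15, 30, 3]
Bubble up: no swaps needed
Result: [46, 38, 27, 15, 30, 3]


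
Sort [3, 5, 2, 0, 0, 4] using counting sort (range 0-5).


Count array: [2, 0, 1, 1, 1, 1]
Reconstruct: [0, 0, 2, 3, 4, 5]


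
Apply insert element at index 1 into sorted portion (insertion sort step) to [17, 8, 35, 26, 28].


After one pass: [8, 17, 35, 26, 28]


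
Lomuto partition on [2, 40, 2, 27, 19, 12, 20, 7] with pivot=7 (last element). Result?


Elements <= 7 go left of pivot.
Result: [2, 2, 7, 27, 19, 12, 20, 40], pivot at index 2


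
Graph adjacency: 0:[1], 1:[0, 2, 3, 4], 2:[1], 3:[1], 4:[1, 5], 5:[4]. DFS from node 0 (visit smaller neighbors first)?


DFS stack-based: start with [0]
Visit order: [0, 1, 2, 3, 4, 5]


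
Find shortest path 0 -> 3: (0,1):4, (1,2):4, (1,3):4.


Dijkstra from 0:
Distances: {0: 0, 1: 4, 2: 8, 3: 8}
Shortest distance to 3 = 8, path = [0, 1, 3]


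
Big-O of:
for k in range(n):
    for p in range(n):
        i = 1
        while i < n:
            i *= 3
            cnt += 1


Per nesting level: O(n) * O(n) * O(log n) = O(n^2 log n)
Complexity: O(n^2 log n)


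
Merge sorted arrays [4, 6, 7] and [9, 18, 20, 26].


Compare heads, take smaller each step.
Merged: [4, 6, 7, 9, 18, 20, 26]


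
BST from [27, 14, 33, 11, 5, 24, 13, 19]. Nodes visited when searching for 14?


BST root = 27
Search for 14: compare at each node
Path: [27, 14]


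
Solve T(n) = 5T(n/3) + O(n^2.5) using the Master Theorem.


a=5, b=3, c=2.5. log_3(5)=1.465 < c=2.5. Case 3: O(n^c) = O(n^2.500)
Complexity: O(n^2.500)


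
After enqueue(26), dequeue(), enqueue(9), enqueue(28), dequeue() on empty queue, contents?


enqueue(26) -> [26]
dequeue() returns 26 -> []
enqueue(9) -> [9]
enqueue(28) -> [9, 28]
dequeue() returns 9 -> [28]
Final queue (front to back): [28]


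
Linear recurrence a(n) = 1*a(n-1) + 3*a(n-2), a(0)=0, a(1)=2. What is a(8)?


Build bottom-up:
...a(6)=80, a(7)=194, a(8)=1*194+3*80=434


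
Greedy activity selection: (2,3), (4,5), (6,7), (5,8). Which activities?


Greedy: pick earliest-ending, then skip overlaps.
Selected (3 activities): [(2, 3), (4, 5), (6, 7)]


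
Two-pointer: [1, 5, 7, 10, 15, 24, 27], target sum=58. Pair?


Two pointers: lo=0, hi=6
No pair sums to 58


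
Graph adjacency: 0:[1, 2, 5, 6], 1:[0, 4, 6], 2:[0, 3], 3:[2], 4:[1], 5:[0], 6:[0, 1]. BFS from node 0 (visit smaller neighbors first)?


BFS queue: start with [0]
Visit order: [0, 1, 2, 5, 6, 4, 3]


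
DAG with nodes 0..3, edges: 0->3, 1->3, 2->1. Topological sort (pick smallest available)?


Kahn's algorithm, process smallest node first
Order: [0, 2, 1, 3]


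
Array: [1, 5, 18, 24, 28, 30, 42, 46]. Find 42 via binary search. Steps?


Search for 42:
[0,7] mid=3 arr[3]=24
[4,7] mid=5 arr[5]=30
[6,7] mid=6 arr[6]=42
Total: 3 comparisons


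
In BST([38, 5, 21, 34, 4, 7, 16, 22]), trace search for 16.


BST root = 38
Search for 16: compare at each node
Path: [38, 5, 21, 7, 16]


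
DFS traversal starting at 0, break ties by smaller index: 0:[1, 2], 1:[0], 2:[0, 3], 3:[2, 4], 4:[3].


DFS stack-based: start with [0]
Visit order: [0, 1, 2, 3, 4]


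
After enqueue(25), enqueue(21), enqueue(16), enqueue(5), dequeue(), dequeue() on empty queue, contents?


enqueue(25) -> [25]
enqueue(21) -> [25, 21]
enqueue(16) -> [25, 21, 16]
enqueue(5) -> [25, 21, 16, 5]
dequeue() returns 25 -> [21, 16, 5]
dequeue() returns 21 -> [16, 5]
Final queue (front to back): [16, 5]


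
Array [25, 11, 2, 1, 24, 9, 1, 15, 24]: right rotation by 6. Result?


Right rotate by 6: [1, 24, 9, 1, 15, 24, 25, 11, 2]


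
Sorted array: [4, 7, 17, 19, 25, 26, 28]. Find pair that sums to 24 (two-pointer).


Two pointers: lo=0, hi=6
Found pair: (7, 17) summing to 24


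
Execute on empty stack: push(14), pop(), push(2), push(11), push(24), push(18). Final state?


push(14) -> [14]
pop() returns 14 -> []
push(2) -> [2]
push(11) -> [2, 11]
push(24) -> [2, 11, 24]
push(18) -> [2, 11, 24, 18]
Final stack (bottom to top): [2, 11, 24, 18]


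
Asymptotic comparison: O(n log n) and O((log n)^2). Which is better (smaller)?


polylogarithmic grows slower than linearithmic
O((log n)^2) is asymptotically smaller; O(n log n) grows faster


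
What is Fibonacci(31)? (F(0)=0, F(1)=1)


F(n)=F(n-1)+F(n-2)
...F(29)=514229, F(30)=832040, F(31)=1346269


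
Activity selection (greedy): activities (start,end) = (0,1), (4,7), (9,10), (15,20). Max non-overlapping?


Greedy: pick earliest-ending, then skip overlaps.
Selected (4 activities): [(0, 1), (4, 7), (9, 10), (15, 20)]


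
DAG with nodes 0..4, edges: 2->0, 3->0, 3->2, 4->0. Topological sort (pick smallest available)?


Kahn's algorithm, process smallest node first
Order: [1, 3, 2, 4, 0]


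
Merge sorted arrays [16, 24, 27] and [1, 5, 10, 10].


Compare heads, take smaller each step.
Merged: [1, 5, 10, 10, 16, 24, 27]


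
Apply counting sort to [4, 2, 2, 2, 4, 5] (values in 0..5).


Count array: [0, 0, 3, 0, 2, 1]
Reconstruct: [2, 2, 2, 4, 4, 5]


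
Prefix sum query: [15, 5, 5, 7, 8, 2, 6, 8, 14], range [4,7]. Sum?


Prefix sums: [0, 15, 20, 25, 32, 40, 42, 48, 56, 70]
Sum[4..7] = prefix[8] - prefix[4] = 56 - 32 = 24


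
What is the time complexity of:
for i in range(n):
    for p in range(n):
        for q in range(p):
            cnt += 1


Per nesting level: O(n) * O(n) * O(n) [triangular over p] = O(n^3)
Complexity: O(n^3)


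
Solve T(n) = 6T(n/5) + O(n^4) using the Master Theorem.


a=6, b=5, c=4. log_5(6)=1.113 < c=4. Case 3: O(n^c) = O(n^4)
Complexity: O(n^4)


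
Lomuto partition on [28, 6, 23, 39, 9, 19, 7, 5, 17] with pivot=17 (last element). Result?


Elements <= 17 go left of pivot.
Result: [6, 9, 7, 5, 17, 19, 23, 39, 28], pivot at index 4


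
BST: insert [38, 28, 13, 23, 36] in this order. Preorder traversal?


Root = 38; build tree by BST insertion.
Preorder traversal: [38, 28, 13, 23, 36]


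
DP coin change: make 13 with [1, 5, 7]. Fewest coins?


dp[0]=0; dp[i]=1+min(dp[i-c] for c in coins)
...dp[8]=2, dp[9]=3, dp[10]=2, dp[11]=3, dp[12]=2, dp[13]=3
Minimum coins for 13 = 3


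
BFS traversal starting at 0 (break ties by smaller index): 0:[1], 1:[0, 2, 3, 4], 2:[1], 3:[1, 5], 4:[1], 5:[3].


BFS queue: start with [0]
Visit order: [0, 1, 2, 3, 4, 5]


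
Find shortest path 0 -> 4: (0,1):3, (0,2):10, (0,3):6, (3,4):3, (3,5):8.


Dijkstra from 0:
Distances: {0: 0, 1: 3, 2: 10, 3: 6, 4: 9, 5: 14}
Shortest distance to 4 = 9, path = [0, 3, 4]


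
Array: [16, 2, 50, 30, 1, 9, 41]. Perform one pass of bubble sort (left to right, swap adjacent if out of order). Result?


After one pass: [2, 16, 30, 1, 9, 41, 50]


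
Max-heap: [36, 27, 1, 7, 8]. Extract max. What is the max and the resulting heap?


Max = 36
Replace root with last, heapify down
Resulting heap: [27, 8, 1, 7]


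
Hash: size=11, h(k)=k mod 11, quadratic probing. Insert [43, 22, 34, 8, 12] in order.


Insertions: 43->slot 10; 22->slot 0; 34->slot 1; 8->slot 8; 12->slot 2
Table: [22, 34, 12, None, None, None, None, None, 8, None, 43]


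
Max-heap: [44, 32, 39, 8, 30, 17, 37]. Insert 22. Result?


Append 22: [44, 32, 39, 8, 30, 17, 37, 22]
Bubble up: swap idx 7(22) with idx 3(8)
Result: [44, 32, 39, 22, 30, 17, 37, 8]


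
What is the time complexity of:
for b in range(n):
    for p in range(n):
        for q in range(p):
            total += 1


Per nesting level: O(n) * O(n) * O(n) [triangular over p] = O(n^3)
Complexity: O(n^3)


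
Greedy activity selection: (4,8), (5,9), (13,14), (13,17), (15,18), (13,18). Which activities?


Greedy: pick earliest-ending, then skip overlaps.
Selected (3 activities): [(4, 8), (13, 14), (15, 18)]


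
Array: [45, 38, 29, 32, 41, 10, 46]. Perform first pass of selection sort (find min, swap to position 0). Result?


After one pass: [10, 38, 29, 32, 41, 45, 46]


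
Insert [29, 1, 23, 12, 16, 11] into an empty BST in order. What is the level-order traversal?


Root = 29; build tree by BST insertion.
Level-Order traversal: [29, 1, 23, 12, 11, 16]


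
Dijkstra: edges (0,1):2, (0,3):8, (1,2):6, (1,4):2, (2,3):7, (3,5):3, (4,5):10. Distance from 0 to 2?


Dijkstra from 0:
Distances: {0: 0, 1: 2, 2: 8, 3: 8, 4: 4, 5: 11}
Shortest distance to 2 = 8, path = [0, 1, 2]


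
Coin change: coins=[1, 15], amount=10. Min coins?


dp[0]=0; dp[i]=1+min(dp[i-c] for c in coins)
...dp[5]=5, dp[6]=6, dp[7]=7, dp[8]=8, dp[9]=9, dp[10]=10
Minimum coins for 10 = 10


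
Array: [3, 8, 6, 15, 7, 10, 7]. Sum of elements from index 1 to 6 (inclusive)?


Prefix sums: [0, 3, 11, 17, 32, 39, 49, 56]
Sum[1..6] = prefix[7] - prefix[1] = 56 - 3 = 53


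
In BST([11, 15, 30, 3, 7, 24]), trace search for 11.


BST root = 11
Search for 11: compare at each node
Path: [11]


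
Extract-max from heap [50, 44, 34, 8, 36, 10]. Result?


Max = 50
Replace root with last, heapify down
Resulting heap: [44, 36, 34, 8, 10]


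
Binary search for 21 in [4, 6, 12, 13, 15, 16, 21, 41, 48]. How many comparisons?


Search for 21:
[0,8] mid=4 arr[4]=15
[5,8] mid=6 arr[6]=21
Total: 2 comparisons


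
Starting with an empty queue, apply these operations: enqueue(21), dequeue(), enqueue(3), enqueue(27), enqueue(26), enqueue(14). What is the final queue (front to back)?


enqueue(21) -> [21]
dequeue() returns 21 -> []
enqueue(3) -> [3]
enqueue(27) -> [3, 27]
enqueue(26) -> [3, 27, 26]
enqueue(14) -> [3, 27, 26, 14]
Final queue (front to back): [3, 27, 26, 14]


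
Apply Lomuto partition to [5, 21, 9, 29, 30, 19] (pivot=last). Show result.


Elements <= 19 go left of pivot.
Result: [5, 9, 19, 29, 30, 21], pivot at index 2


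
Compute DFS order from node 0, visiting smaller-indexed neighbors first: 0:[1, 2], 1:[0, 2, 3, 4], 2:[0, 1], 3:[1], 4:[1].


DFS stack-based: start with [0]
Visit order: [0, 1, 2, 3, 4]


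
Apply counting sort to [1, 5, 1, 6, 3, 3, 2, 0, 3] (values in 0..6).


Count array: [1, 2, 1, 3, 0, 1, 1]
Reconstruct: [0, 1, 1, 2, 3, 3, 3, 5, 6]


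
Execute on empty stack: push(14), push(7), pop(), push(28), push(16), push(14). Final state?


push(14) -> [14]
push(7) -> [14, 7]
pop() returns 7 -> [14]
push(28) -> [14, 28]
push(16) -> [14, 28, 16]
push(14) -> [14, 28, 16, 14]
Final stack (bottom to top): [14, 28, 16, 14]


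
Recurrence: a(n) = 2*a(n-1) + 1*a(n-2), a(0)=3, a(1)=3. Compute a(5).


Build bottom-up:
...a(3)=21, a(4)=51, a(5)=2*51+1*21=123


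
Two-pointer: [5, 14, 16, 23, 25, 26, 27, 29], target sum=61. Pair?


Two pointers: lo=0, hi=7
No pair sums to 61


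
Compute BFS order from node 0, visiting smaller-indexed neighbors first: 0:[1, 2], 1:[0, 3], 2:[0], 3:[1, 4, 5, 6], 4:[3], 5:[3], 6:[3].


BFS queue: start with [0]
Visit order: [0, 1, 2, 3, 4, 5, 6]
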